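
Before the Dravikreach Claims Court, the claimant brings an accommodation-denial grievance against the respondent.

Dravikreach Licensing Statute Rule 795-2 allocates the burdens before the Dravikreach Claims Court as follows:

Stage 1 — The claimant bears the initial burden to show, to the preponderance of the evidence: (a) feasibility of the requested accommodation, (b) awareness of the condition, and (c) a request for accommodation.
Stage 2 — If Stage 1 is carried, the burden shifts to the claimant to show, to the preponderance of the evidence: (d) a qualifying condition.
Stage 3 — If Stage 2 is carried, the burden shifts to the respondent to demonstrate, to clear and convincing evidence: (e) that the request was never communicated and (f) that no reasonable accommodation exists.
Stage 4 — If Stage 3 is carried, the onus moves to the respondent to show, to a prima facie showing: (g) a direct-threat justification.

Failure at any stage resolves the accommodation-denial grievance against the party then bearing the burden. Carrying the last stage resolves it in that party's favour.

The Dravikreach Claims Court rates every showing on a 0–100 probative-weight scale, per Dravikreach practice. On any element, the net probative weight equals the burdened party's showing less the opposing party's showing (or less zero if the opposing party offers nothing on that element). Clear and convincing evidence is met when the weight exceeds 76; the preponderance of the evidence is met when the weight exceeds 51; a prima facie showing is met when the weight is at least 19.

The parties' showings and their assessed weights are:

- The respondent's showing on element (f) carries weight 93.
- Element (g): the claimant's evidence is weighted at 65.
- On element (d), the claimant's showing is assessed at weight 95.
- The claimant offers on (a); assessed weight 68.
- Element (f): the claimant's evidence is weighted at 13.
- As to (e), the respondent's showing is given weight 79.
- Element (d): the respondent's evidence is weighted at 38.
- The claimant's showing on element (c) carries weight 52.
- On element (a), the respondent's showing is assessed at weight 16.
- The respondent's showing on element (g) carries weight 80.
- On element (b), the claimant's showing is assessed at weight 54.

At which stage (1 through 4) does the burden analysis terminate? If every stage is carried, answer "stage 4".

Stage 1 — burden on claimant; standard: the preponderance of the evidence (weight exceeds 51).
    (a): 68 − 16 = 52 > 51 [met]
    (b): 54 > 51 [met]
    (c): 52 > 51 [met]
  Stage 1 is satisfied; the claimant continues to bear the burden.
Stage 2 — burden on claimant; standard: the preponderance of the evidence (weight exceeds 51).
    (d): 95 − 38 = 57 > 51 [met]
  Stage 2 carried; the burden shifts to the respondent.
Stage 3 — burden on respondent; standard: clear and convincing evidence (weight exceeds 76).
    (e): 79 > 76 [met]
    (f): 93 − 13 = 80 > 76 [met]
  Stage 3 carried; the burden remains with the respondent.
Stage 4 — burden on respondent; standard: a prima facie showing (weight is at least 19).
    (g): 80 − 65 = 15 < 19 [not met]
  Stage 4 not carried; the respondent fails its burden.
The analysis ends at Stage 4; the claimant prevails.

stage 4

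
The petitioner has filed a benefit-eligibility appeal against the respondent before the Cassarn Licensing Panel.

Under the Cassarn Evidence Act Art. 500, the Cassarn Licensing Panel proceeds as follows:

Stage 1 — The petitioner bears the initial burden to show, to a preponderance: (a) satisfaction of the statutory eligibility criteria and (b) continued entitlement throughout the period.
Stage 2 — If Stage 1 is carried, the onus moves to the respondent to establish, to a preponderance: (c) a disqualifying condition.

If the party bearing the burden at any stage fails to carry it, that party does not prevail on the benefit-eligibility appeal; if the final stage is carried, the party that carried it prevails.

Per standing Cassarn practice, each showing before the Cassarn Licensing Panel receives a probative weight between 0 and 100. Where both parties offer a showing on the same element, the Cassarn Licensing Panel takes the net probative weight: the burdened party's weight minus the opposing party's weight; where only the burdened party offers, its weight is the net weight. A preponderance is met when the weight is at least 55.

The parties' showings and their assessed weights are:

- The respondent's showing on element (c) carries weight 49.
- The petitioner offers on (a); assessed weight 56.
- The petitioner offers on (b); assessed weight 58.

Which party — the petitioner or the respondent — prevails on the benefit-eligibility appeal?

Stage 1 — burden on petitioner; standard: a preponderance (weight is at least 55).
    (a): 56 ≥ 55 [met]
    (b): 58 ≥ 55 [met]
  Stage 1 carried; the burden shifts to the respondent.
Stage 2 — burden on respondent; standard: a preponderance (weight is at least 55).
    (c): 49 < 55 [not met]
  Not every element is met, so the respondent fails to carry Stage 2.
The petitioner prevails.

petitioner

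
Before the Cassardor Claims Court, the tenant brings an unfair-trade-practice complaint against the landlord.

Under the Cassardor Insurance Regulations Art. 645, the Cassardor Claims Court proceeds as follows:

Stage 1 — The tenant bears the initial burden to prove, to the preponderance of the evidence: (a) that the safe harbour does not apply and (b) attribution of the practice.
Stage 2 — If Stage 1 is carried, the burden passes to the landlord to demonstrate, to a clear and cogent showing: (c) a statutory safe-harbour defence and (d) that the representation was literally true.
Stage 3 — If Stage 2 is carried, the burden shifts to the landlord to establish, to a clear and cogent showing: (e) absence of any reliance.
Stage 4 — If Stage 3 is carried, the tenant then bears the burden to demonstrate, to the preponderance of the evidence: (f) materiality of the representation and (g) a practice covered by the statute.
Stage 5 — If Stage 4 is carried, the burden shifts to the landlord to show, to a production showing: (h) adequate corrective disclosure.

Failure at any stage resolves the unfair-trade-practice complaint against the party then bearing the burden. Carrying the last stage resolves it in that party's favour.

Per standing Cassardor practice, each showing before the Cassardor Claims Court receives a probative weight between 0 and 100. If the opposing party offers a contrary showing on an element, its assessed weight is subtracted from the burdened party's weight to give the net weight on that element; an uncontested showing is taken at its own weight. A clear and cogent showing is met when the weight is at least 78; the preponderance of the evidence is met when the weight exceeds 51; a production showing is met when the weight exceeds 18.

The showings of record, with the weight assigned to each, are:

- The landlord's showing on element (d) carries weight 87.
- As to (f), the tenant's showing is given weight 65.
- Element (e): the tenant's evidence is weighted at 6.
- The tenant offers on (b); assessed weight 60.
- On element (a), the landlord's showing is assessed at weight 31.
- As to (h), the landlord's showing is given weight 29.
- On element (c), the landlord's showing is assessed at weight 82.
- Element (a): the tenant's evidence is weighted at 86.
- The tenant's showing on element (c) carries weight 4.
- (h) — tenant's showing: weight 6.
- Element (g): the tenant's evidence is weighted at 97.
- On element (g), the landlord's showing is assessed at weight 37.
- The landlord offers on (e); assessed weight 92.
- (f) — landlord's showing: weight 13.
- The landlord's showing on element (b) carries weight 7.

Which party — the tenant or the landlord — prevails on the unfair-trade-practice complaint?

Stage 1 — burden on tenant; standard: the preponderance of the evidence (weight exceeds 51).
    (a): 86 − 31 = 55 > 51 [met]
    (b): 60 − 7 = 53 > 51 [met]
  Stage 1 carried; the burden shifts to the landlord.
Stage 2 — burden on landlord; standard: a clear and cogent showing (weight is at least 78).
    (c): 82 − 4 = 78 ≥ 78 [met]
    (d): 87 ≥ 78 [met]
  Stage 2 carried; the burden remains with the landlord.
Stage 3 — burden on landlord; standard: a clear and cogent showing (weight is at least 78).
    (e): 92 − 6 = 86 ≥ 78 [met]
  The landlord carries Stage 3; the tenant now bears the burden.
Stage 4 — burden on tenant; standard: the preponderance of the evidence (weight exceeds 51).
    (f): 65 − 13 = 52 > 51 [met]
    (g): 97 − 37 = 60 > 51 [met]
  Stage 4 is satisfied; the onus moves to the landlord.
Stage 5 — burden on landlord; standard: a production showing (weight exceeds 18).
    (h): 29 − 6 = 23 > 18 [met]
  Stage 5 carried; the final stage is satisfied.
With every stage satisfied, the landlord prevails.

landlord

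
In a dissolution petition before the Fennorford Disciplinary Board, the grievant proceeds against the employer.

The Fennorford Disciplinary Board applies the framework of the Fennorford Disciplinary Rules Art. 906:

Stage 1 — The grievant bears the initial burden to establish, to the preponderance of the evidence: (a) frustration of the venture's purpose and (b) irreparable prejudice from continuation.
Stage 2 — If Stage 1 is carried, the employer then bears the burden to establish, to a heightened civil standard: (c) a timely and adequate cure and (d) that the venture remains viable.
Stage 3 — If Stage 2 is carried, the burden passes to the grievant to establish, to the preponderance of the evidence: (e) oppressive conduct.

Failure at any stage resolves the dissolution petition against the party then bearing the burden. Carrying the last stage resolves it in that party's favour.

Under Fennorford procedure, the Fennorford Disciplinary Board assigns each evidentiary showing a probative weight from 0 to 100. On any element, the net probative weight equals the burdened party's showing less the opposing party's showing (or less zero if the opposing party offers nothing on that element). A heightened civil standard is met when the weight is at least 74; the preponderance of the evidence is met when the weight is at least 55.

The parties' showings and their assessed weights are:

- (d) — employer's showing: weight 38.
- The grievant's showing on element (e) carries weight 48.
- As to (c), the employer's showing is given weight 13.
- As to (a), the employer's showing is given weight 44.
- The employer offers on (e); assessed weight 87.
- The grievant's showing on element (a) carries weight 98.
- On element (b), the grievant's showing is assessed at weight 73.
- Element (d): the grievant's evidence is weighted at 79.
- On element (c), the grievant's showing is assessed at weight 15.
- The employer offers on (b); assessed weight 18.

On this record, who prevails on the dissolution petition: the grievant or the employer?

At Stage 1 the grievant must meet the preponderance of the evidence (weight is at least 55): on (a) the weight is 98 less the opposing 44 gives net 54, which does not reach 55, so (a) does not meet the standard; on (b) the weight is 73 less the opposing 18 gives net 55, which does reach 55, so (b) meets the standard.
  The grievant does not carry Stage 1.
The analysis ends at Stage 1; the employer prevails.

employer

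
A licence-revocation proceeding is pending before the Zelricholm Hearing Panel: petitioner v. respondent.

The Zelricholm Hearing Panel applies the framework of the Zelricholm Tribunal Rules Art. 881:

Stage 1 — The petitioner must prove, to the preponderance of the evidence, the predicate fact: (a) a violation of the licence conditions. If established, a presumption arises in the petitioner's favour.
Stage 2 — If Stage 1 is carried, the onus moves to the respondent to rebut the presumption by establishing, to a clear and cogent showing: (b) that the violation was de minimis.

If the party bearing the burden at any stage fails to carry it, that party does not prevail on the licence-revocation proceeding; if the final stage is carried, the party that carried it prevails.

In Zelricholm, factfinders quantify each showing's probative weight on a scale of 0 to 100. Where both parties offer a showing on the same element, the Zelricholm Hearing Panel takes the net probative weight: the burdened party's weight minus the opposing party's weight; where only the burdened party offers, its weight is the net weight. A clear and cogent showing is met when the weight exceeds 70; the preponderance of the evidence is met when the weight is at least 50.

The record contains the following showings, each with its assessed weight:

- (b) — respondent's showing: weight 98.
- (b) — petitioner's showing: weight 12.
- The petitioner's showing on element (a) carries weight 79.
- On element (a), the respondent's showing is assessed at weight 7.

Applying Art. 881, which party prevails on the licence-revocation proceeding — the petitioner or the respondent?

respondent

Stage 1 — burden on petitioner; standard: the preponderance of the evidence (weight is at least 50).
    (a): 79 − 7 = 72 ≥ 50 [met]
  Stage 1 carried; the burden shifts to the respondent.
Stage 2 — burden on respondent; standard: a clear and cogent showing (weight exceeds 70).
    (b): 98 − 12 = 86 > 70 [met]
  All elements met at the final stage.
All stages carried — the respondent prevails.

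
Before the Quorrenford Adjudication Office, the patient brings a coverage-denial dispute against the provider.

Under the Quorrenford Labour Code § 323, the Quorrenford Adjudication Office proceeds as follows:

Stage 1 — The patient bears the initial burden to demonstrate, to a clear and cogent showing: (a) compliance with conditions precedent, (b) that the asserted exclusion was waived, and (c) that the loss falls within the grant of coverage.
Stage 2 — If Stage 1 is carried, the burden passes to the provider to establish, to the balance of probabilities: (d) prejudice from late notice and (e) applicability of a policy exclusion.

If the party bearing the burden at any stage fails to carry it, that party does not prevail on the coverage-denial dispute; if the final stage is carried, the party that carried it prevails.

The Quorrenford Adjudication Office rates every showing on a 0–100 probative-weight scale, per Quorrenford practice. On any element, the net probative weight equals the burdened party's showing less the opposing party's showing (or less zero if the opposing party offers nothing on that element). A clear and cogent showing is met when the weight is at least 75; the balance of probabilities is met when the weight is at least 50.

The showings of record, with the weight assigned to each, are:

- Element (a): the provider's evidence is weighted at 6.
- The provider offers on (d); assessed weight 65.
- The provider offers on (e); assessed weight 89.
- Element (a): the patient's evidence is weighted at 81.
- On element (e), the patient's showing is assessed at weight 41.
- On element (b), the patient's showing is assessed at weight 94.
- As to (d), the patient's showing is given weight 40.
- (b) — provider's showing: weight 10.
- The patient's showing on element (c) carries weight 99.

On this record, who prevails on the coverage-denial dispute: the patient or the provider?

Stage 1 (patient, a clear and cogent showing, weight is at least 75): (a) net 81−6=75 ≥ 75 — meets; (b) net 94−10=84 ≥ 75 — meets; (c) 99 ≥ 75 — meets.
  All elements met. The burden passes to the provider.
Stage 2 (provider, the balance of probabilities, weight is at least 50): (d) net 65−40=25 < 50 — fails; (e) net 89−41=48 < 50 — fails.
  Stage 2 not carried; the provider fails its burden.
The patient prevails.

patient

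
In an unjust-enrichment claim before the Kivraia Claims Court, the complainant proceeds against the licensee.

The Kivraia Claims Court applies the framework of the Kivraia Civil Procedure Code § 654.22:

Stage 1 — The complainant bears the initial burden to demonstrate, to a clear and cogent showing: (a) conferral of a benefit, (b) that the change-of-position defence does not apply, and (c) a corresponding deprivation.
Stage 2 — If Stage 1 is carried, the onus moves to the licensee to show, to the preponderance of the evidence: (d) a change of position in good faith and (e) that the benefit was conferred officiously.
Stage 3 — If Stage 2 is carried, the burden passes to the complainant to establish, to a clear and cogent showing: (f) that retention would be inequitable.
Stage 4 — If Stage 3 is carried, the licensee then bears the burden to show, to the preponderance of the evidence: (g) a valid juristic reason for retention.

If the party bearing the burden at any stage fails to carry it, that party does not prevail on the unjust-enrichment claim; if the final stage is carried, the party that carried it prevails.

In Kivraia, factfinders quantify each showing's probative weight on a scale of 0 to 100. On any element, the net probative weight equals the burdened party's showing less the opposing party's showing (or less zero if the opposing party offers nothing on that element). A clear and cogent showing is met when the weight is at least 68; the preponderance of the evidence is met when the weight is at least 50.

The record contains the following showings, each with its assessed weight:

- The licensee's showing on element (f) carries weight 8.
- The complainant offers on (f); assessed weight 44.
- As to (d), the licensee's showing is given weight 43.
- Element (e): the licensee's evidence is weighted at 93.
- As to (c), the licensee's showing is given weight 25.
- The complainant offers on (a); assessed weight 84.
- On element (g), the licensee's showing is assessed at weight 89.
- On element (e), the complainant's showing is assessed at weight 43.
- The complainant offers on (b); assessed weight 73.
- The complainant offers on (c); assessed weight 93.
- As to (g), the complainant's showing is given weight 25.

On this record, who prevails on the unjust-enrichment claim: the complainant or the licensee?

At Stage 1 the complainant must meet a clear and cogent showing (weight is at least 68): on (a) the weight is 84, ≥ 68, so (a) meets the standard; on (b) the weight is 73, which does reach 68, so (b) meets the standard; on (c) the weight is 93 less the opposing 25 gives net 68, ≥ 68, so (c) meets the standard.
  Stage 1 is satisfied; the onus moves to the licensee.
At Stage 2 the licensee must meet the preponderance of the evidence (weight is at least 50): on (d) the weight is 43, which does not reach 50, so (d) does not meet the standard; on (e) the weight is 93 less the opposing 43 gives net 50, which does reach 50, so (e) meets the standard.
  Stage 2 not carried; the licensee fails its burden.
So the complainant prevails.

complainant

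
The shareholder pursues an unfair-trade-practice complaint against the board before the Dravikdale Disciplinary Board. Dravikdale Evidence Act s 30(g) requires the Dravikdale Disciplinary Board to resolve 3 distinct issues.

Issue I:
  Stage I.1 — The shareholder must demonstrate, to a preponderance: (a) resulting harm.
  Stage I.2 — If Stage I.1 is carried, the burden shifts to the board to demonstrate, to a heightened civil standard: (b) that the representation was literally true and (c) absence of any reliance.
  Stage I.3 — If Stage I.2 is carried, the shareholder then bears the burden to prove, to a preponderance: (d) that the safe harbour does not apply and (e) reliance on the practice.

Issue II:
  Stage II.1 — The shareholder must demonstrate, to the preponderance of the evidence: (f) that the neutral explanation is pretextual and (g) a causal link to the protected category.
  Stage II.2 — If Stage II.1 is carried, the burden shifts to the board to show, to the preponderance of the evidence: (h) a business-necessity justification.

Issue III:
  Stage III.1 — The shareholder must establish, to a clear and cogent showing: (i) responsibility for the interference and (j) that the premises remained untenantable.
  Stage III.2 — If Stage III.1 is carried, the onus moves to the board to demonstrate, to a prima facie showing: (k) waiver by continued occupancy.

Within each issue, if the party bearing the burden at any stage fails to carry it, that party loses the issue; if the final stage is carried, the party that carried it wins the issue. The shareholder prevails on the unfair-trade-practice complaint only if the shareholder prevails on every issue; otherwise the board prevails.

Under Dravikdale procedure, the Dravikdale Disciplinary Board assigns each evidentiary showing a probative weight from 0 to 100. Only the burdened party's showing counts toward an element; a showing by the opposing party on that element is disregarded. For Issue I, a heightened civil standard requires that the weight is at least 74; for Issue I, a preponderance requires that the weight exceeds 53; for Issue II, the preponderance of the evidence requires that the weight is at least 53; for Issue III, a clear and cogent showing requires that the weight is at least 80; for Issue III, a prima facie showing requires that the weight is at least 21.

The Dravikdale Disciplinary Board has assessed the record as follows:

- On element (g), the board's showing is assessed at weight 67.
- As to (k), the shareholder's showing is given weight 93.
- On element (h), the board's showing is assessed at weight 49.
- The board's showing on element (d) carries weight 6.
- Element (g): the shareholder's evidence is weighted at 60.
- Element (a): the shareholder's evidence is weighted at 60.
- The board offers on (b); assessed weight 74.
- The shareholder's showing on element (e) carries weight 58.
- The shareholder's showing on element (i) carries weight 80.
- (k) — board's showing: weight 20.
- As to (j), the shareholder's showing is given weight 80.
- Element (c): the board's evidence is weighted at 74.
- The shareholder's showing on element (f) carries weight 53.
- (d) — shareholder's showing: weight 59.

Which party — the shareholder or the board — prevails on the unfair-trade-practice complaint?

— Issue I —
Stage I.1 — burden on shareholder; standard: a preponderance (weight exceeds 53).
    (a): 60 > 53 [met]
  Stage I.1 is satisfied; the onus moves to the board.
Stage I.2 — burden on board; standard: a heightened civil standard (weight is at least 74).
    (b): 74 ≥ 74 [met]
    (c): 74 ≥ 74 [met]
  All elements met. The burden passes to the shareholder.
Stage I.3 — burden on shareholder; standard: a preponderance (weight exceeds 53).
    (d): 59 (board's 6 disregarded) > 53 [met]
    (e): 58 > 53 [met]
  The shareholder carries the last stage.
With every stage satisfied, the shareholder prevails on this issue.
— Issue II —
At Stage II.1 the shareholder must meet the preponderance of the evidence (weight is at least 53): on (f) the weight is 53, which does reach 53, so (f) meets the standard; on (g) the weight is 60 (the board's 67 is given no effect), which does reach 53, so (g) meets the standard.
  The shareholder carries Stage II.1; the board now bears the burden.
At Stage II.2 the board must meet the preponderance of the evidence (weight is at least 53): on (h) the weight is 49, which does not reach 53, so (h) does not meet the standard.
  The board does not carry Stage II.2.
So the shareholder prevails on this issue.
— Issue III —
Stage III.1 (shareholder, a clear and cogent showing, weight is at least 80): (i) 80 ≥ 80 — meets; (j) 80 ≥ 80 — meets.
  All elements met. The burden passes to the board.
Stage III.2 (board, a prima facie showing, weight is at least 21): (k) 20 (shareholder's 93 disregarded) < 21 — fails.
  Stage III.2 not carried; the board fails its burden.
So the shareholder prevails on this issue.
Per-issue: Issue I → shareholder; Issue II → shareholder; Issue III → shareholder. The shareholder must prevail on every issue; overall, the shareholder prevails.

shareholder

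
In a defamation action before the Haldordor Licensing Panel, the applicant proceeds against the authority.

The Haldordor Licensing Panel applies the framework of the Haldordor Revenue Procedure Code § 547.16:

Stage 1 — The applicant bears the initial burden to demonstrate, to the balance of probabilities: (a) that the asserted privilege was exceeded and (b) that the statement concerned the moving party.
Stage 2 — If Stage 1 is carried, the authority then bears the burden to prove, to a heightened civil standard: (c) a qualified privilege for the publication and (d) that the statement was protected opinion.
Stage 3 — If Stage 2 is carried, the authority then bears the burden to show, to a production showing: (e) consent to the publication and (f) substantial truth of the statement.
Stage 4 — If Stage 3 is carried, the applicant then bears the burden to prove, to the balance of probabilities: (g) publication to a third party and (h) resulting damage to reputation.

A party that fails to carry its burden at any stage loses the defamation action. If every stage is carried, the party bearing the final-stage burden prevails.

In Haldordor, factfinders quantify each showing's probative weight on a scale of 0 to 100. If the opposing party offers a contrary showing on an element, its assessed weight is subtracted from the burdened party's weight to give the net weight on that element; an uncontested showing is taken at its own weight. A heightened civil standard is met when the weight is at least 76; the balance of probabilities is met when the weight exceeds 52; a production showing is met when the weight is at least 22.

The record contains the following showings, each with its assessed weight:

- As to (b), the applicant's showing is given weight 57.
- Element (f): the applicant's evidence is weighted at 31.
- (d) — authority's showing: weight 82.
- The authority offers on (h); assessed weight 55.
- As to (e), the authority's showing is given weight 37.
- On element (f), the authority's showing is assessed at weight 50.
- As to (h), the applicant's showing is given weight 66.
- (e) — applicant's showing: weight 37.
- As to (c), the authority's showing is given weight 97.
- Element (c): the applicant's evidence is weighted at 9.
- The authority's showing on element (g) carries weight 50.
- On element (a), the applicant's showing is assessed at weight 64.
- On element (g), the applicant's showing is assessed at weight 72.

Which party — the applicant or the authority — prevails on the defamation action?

Stage 1 — burden on applicant; standard: the balance of probabilities (weight exceeds 52).
    (a): 64 > 52 [met]
    (b): 57 > 52 [met]
  All elements met. The burden passes to the authority.
Stage 2 — burden on authority; standard: a heightened civil standard (weight is at least 76).
    (c): 97 − 9 = 88 ≥ 76 [met]
    (d): 82 ≥ 76 [met]
  All elements met. The authority retains the burden for Stage 3.
Stage 3 — burden on authority; standard: a production showing (weight is at least 22).
    (e): 37 − 37 = 0 < 22 [not met]
    (f): 50 − 31 = 19 < 22 [not met]
  Not every element is met, so the authority fails to carry Stage 3.
So the applicant prevails.

applicant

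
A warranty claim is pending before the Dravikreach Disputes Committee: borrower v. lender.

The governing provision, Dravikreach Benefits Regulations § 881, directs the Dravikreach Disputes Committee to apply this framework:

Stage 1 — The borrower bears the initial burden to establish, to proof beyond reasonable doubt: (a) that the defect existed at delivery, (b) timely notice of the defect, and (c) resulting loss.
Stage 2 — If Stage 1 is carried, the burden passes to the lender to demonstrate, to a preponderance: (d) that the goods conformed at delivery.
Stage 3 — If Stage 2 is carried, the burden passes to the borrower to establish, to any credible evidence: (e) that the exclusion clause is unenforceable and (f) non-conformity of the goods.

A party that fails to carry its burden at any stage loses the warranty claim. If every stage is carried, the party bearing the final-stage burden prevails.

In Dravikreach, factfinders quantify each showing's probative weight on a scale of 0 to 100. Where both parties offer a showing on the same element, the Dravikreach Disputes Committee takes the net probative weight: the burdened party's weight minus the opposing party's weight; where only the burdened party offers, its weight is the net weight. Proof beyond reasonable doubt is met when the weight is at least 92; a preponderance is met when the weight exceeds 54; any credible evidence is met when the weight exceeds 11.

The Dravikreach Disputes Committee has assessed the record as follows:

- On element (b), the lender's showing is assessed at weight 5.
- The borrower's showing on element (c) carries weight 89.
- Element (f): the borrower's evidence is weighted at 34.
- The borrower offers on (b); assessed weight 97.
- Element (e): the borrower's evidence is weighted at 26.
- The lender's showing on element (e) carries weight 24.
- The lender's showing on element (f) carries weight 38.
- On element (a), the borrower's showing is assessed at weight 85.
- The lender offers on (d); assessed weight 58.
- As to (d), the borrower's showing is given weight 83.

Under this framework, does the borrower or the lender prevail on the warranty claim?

lender

Stage 1 (borrower, proof beyond reasonable doubt, weight is at least 92): (a) 85 < 92 — fails; (b) net 97−5=92 ≥ 92 — meets; (c) 89 < 92 — fails.
  Stage 1 not carried; the borrower fails its burden.
So the lender prevails.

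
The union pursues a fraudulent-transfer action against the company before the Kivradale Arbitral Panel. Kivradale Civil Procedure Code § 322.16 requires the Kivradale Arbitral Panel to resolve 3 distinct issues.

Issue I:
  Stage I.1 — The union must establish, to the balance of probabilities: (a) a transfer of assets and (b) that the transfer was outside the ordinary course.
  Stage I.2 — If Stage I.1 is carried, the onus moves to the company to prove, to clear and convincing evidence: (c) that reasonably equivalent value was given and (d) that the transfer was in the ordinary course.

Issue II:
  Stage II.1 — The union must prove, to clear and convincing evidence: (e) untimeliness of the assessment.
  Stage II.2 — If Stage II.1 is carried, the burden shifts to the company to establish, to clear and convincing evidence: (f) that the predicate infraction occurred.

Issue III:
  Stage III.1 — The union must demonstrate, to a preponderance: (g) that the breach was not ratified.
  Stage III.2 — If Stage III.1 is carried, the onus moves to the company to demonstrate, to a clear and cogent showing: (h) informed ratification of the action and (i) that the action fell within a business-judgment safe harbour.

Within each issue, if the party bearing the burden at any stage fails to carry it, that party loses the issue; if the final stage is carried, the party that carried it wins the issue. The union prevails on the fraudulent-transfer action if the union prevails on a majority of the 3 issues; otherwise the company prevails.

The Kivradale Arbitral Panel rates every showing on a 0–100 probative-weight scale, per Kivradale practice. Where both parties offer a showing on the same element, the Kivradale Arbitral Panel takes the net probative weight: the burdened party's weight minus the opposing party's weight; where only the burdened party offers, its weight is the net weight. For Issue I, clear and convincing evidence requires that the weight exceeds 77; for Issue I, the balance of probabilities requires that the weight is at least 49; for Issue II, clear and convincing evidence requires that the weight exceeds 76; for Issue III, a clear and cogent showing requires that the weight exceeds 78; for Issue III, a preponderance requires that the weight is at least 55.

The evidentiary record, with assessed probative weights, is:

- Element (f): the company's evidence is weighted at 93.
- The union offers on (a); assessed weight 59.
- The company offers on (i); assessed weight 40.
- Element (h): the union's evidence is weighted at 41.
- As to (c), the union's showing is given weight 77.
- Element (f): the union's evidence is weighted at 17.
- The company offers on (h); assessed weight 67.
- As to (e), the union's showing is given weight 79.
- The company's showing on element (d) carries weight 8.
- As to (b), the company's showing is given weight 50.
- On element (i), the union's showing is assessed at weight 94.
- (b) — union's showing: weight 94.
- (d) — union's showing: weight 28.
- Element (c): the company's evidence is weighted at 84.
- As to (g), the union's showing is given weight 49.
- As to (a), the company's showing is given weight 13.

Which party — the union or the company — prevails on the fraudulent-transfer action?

— Issue I —
Stage I.1 (union, the balance of probabilities, weight is at least 49): (a) net 59−13=46 < 49 — fails; (b) net 94−50=44 < 49 — fails.
  Stage I.1 not carried; the union fails its burden.
So the company prevails on this issue.
— Issue II —
At Stage II.1 the union must meet clear and convincing evidence (weight exceeds 76): on (e) the weight is 79, > 76, so (e) meets the standard.
  Stage II.1 carried; the burden shifts to the company.
At Stage II.2 the company must meet clear and convincing evidence (weight exceeds 76): on (f) the weight is 93 less the opposing 17 gives net 76, which does not exceed 76, so (f) does not meet the standard.
  Stage II.2 not carried; the company fails its burden.
The analysis ends at Stage II.2; the union prevails on this issue.
— Issue III —
Stage III.1 (union, a preponderance, weight is at least 55): (g) 49 < 55 — fails.
  The union does not carry Stage III.1.
The company prevails on this issue.
Per-issue: Issue I → company; Issue II → union; Issue III → company. The union must prevail on a majority of issues; overall, the company prevails.

company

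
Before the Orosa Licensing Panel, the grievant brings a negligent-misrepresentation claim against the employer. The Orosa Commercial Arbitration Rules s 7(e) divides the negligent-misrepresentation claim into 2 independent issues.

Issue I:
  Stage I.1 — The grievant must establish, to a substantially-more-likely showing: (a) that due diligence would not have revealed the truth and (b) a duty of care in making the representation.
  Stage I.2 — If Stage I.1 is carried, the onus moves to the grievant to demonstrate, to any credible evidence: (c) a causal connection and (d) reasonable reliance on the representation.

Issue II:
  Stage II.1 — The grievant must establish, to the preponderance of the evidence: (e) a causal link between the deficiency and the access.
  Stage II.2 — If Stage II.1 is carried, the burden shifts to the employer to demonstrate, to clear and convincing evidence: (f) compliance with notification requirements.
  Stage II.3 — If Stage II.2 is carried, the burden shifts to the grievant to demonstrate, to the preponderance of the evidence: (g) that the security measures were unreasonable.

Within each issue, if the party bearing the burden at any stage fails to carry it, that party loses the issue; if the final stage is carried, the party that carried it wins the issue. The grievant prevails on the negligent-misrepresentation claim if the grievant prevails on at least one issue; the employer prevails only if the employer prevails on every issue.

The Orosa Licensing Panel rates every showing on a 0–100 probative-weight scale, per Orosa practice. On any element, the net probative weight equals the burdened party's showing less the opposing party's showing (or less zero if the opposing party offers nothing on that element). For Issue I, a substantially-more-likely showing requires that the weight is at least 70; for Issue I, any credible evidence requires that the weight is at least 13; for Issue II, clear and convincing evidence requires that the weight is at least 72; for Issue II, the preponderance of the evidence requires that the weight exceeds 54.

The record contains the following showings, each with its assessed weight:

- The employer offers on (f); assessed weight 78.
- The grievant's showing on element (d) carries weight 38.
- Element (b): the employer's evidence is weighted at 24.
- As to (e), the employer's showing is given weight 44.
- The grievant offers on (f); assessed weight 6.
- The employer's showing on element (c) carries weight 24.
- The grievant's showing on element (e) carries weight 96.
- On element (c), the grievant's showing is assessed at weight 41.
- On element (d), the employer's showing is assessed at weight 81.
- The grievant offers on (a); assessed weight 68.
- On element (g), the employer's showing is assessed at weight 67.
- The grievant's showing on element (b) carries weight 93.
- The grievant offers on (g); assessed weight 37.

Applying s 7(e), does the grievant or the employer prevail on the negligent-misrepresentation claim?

— Issue I —
At Stage I.1 the grievant must meet a substantially-more-likely showing (weight is at least 70): on (a) the weight is 68, which does not reach 70, so (a) does not meet the standard; on (b) the weight is 93 less the opposing 24 gives net 69, which does not reach 70, so (b) does not meet the standard.
  The grievant does not carry Stage I.1.
The analysis ends at Stage I.1; the employer prevails on this issue.
— Issue II —
Stage II.1 — burden on grievant; standard: the preponderance of the evidence (weight exceeds 54).
    (e): 96 − 44 = 52 ≤ 54 [not met]
  Stage II.1 not carried; the grievant fails its burden.
The employer prevails on this issue.
Per-issue: Issue I → employer; Issue II → employer. The grievant must prevail on at least one issue; overall, the employer prevails.

employer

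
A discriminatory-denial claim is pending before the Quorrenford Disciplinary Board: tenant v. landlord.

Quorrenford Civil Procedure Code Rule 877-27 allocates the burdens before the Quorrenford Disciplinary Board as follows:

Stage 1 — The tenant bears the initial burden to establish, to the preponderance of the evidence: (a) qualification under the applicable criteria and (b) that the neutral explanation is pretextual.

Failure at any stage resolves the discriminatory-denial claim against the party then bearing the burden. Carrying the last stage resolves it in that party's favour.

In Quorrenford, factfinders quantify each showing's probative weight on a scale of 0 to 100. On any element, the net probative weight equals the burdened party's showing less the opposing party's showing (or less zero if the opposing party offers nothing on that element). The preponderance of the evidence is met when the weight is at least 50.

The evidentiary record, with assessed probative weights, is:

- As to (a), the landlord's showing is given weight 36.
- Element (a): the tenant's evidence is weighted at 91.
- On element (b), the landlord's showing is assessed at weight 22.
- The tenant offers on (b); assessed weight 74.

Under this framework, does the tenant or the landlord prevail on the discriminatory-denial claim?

tenant

At Stage 1 the tenant must meet the preponderance of the evidence (weight is at least 50): on (a) the weight is 91 less the opposing 36 gives net 55, ≥ 50, so (a) meets the standard; on (b) the weight is 74 less the opposing 22 gives net 52, which does reach 50, so (b) meets the standard.
  Stage 1 carried; the final stage is satisfied.
Every stage carried; the tenant prevails.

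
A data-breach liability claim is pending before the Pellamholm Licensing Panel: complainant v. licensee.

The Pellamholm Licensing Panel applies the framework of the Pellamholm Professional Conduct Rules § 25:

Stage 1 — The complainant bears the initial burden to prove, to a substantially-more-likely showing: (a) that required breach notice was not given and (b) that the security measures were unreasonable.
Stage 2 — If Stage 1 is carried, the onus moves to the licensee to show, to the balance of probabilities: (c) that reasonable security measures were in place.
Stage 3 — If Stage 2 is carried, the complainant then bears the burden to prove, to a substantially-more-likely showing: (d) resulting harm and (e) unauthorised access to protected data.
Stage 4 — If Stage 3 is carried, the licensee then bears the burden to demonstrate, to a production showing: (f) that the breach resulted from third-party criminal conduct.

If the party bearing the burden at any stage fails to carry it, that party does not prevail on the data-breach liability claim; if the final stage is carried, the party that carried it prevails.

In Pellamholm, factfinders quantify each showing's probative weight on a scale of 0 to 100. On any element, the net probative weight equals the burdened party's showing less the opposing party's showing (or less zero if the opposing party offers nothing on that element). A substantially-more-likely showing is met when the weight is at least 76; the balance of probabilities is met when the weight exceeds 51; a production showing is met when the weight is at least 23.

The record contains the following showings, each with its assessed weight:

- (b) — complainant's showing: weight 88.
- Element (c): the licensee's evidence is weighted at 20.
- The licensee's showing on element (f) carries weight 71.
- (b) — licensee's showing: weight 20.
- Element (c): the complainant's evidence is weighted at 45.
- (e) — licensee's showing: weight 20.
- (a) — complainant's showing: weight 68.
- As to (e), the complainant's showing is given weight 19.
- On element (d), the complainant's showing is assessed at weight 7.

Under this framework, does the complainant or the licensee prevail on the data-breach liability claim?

Stage 1 — burden on complainant; standard: a substantially-more-likely showing (weight is at least 76).
    (a): 68 < 76 [not met]
    (b): 88 − 20 = 68 < 76 [not met]
  Not every element is met, so the complainant fails to carry Stage 1.
So the licensee prevails.

licensee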